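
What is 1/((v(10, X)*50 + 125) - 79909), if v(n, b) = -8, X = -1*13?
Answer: -1/80184 ≈ -1.2471e-5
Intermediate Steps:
X = -13
1/((v(10, X)*50 + 125) - 79909) = 1/((-8*50 + 125) - 79909) = 1/((-400 + 125) - 79909) = 1/(-275 - 79909) = 1/(-80184) = -1/80184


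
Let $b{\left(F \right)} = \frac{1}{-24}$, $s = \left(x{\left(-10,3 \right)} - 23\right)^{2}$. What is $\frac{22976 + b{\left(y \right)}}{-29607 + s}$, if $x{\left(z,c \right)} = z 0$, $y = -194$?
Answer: $- \frac{551423}{697872} \approx -0.79015$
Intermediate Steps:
$x{\left(z,c \right)} = 0$
$s = 529$ ($s = \left(0 - 23\right)^{2} = \left(-23\right)^{2} = 529$)
$b{\left(F \right)} = - \frac{1}{24}$
$\frac{22976 + b{\left(y \right)}}{-29607 + s} = \frac{22976 - \frac{1}{24}}{-29607 + 529} = \frac{551423}{24 \left(-29078\right)} = \frac{551423}{24} \left(- \frac{1}{29078}\right) = - \frac{551423}{697872}$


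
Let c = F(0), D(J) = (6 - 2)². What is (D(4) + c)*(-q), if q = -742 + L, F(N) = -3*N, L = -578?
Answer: 21120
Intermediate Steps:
D(J) = 16 (D(J) = 4² = 16)
c = 0 (c = -3*0 = 0)
q = -1320 (q = -742 - 578 = -1320)
(D(4) + c)*(-q) = (16 + 0)*(-1*(-1320)) = 16*1320 = 21120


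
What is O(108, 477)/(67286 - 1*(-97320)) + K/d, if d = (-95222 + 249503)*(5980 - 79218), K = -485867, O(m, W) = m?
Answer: 650146833113/929960681255034 ≈ 0.00069911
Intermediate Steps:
d = -11299231878 (d = 154281*(-73238) = -11299231878)
O(108, 477)/(67286 - 1*(-97320)) + K/d = 108/(67286 - 1*(-97320)) - 485867/(-11299231878) = 108/(67286 + 97320) - 485867*(-1/11299231878) = 108/164606 + 485867/11299231878 = 108*(1/164606) + 485867/11299231878 = 54/82303 + 485867/11299231878 = 650146833113/929960681255034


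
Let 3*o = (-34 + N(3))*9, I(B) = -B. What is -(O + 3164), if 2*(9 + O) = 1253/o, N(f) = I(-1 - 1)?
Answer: -604507/192 ≈ -3148.5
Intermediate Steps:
N(f) = 2 (N(f) = -(-1 - 1) = -1*(-2) = 2)
o = -96 (o = ((-34 + 2)*9)/3 = (-32*9)/3 = (⅓)*(-288) = -96)
O = -2981/192 (O = -9 + (1253/(-96))/2 = -9 + (1253*(-1/96))/2 = -9 + (½)*(-1253/96) = -9 - 1253/192 = -2981/192 ≈ -15.526)
-(O + 3164) = -(-2981/192 + 3164) = -1*604507/192 = -604507/192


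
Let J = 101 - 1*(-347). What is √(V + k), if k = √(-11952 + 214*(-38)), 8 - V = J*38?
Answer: √(-17016 + 2*I*√5021) ≈ 0.5432 + 130.45*I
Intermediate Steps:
J = 448 (J = 101 + 347 = 448)
V = -17016 (V = 8 - 448*38 = 8 - 1*17024 = 8 - 17024 = -17016)
k = 2*I*√5021 (k = √(-11952 - 8132) = √(-20084) = 2*I*√5021 ≈ 141.72*I)
√(V + k) = √(-17016 + 2*I*√5021)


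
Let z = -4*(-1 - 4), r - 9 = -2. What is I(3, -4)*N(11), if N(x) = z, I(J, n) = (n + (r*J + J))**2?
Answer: 8000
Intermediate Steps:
r = 7 (r = 9 - 2 = 7)
z = 20 (z = -4*(-5) = 20)
I(J, n) = (n + 8*J)**2 (I(J, n) = (n + (7*J + J))**2 = (n + 8*J)**2)
N(x) = 20
I(3, -4)*N(11) = (-4 + 8*3)**2*20 = (-4 + 24)**2*20 = 20**2*20 = 400*20 = 8000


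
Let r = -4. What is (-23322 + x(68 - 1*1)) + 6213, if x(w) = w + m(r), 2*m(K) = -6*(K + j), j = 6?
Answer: -17048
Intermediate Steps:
m(K) = -18 - 3*K (m(K) = (-6*(K + 6))/2 = (-6*(6 + K))/2 = (-36 - 6*K)/2 = -18 - 3*K)
x(w) = -6 + w (x(w) = w + (-18 - 3*(-4)) = w + (-18 + 12) = w - 6 = -6 + w)
(-23322 + x(68 - 1*1)) + 6213 = (-23322 + (-6 + (68 - 1*1))) + 6213 = (-23322 + (-6 + (68 - 1))) + 6213 = (-23322 + (-6 + 67)) + 6213 = (-23322 + 61) + 6213 = -23261 + 6213 = -17048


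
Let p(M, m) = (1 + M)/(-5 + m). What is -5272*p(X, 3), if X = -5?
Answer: -10544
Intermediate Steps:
p(M, m) = (1 + M)/(-5 + m)
-5272*p(X, 3) = -5272*(1 - 5)/(-5 + 3) = -5272*(-4)/(-2) = -(-2636)*(-4) = -5272*2 = -10544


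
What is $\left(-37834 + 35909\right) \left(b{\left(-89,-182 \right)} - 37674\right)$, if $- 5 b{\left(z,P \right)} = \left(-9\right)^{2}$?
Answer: $72553635$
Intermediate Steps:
$b{\left(z,P \right)} = - \frac{81}{5}$ ($b{\left(z,P \right)} = - \frac{\left(-9\right)^{2}}{5} = \left(- \frac{1}{5}\right) 81 = - \frac{81}{5}$)
$\left(-37834 + 35909\right) \left(b{\left(-89,-182 \right)} - 37674\right) = \left(-37834 + 35909\right) \left(- \frac{81}{5} - 37674\right) = \left(-1925\right) \left(- \frac{188451}{5}\right) = 72553635$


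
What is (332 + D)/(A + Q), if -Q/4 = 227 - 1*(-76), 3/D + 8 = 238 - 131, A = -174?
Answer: -10957/45738 ≈ -0.23956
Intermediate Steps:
D = 1/33 (D = 3/(-8 + (238 - 131)) = 3/(-8 + 107) = 3/99 = 3*(1/99) = 1/33 ≈ 0.030303)
Q = -1212 (Q = -4*(227 - 1*(-76)) = -4*(227 + 76) = -4*303 = -1212)
(332 + D)/(A + Q) = (332 + 1/33)/(-174 - 1212) = (10957/33)/(-1386) = (10957/33)*(-1/1386) = -10957/45738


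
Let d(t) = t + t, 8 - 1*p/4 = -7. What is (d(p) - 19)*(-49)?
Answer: -4949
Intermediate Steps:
p = 60 (p = 32 - 4*(-7) = 32 + 28 = 60)
d(t) = 2*t
(d(p) - 19)*(-49) = (2*60 - 19)*(-49) = (120 - 19)*(-49) = 101*(-49) = -4949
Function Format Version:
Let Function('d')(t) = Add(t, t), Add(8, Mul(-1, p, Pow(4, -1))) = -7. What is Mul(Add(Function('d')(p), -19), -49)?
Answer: -4949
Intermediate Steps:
p = 60 (p = Add(32, Mul(-4, -7)) = Add(32, 28) = 60)
Function('d')(t) = Mul(2, t)
Mul(Add(Function('d')(p), -19), -49) = Mul(Add(Mul(2, 60), -19), -49) = Mul(Add(120, -19), -49) = Mul(101, -49) = -4949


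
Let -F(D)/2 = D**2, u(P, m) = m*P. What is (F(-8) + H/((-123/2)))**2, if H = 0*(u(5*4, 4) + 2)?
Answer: 16384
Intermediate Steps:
u(P, m) = P*m
H = 0 (H = 0*((5*4)*4 + 2) = 0*(20*4 + 2) = 0*(80 + 2) = 0*82 = 0)
F(D) = -2*D**2
(F(-8) + H/((-123/2)))**2 = (-2*(-8)**2 + 0/((-123/2)))**2 = (-2*64 + 0/((-123*1/2)))**2 = (-128 + 0/(-123/2))**2 = (-128 + 0*(-2/123))**2 = (-128 + 0)**2 = (-128)**2 = 16384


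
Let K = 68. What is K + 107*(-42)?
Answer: -4426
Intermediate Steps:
K + 107*(-42) = 68 + 107*(-42) = 68 - 4494 = -4426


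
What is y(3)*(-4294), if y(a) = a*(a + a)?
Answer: -77292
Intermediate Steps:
y(a) = 2*a² (y(a) = a*(2*a) = 2*a²)
y(3)*(-4294) = (2*3²)*(-4294) = (2*9)*(-4294) = 18*(-4294) = -77292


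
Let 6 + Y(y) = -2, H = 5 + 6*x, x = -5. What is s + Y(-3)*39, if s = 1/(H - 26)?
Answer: -15913/51 ≈ -312.02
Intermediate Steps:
H = -25 (H = 5 + 6*(-5) = 5 - 30 = -25)
Y(y) = -8 (Y(y) = -6 - 2 = -8)
s = -1/51 (s = 1/(-25 - 26) = 1/(-51) = -1/51 ≈ -0.019608)
s + Y(-3)*39 = -1/51 - 8*39 = -1/51 - 312 = -15913/51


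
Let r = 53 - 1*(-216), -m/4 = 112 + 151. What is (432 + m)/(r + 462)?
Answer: -620/731 ≈ -0.84815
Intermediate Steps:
m = -1052 (m = -4*(112 + 151) = -4*263 = -1052)
r = 269 (r = 53 + 216 = 269)
(432 + m)/(r + 462) = (432 - 1052)/(269 + 462) = -620/731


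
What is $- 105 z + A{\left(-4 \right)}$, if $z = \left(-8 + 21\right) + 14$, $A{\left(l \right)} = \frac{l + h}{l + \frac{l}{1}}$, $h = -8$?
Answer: $- \frac{5667}{2} \approx -2833.5$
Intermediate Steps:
$A{\left(l \right)} = \frac{-8 + l}{2 l}$ ($A{\left(l \right)} = \frac{l - 8}{l + \frac{l}{1}} = \frac{-8 + l}{l + l 1} = \frac{-8 + l}{l + l} = \frac{-8 + l}{2 l}$)
$z = 27$ ($z = 13 + 14 = 27$)
$- 105 z + A{\left(-4 \right)} = \left(-105\right) 27 + \frac{-8 - 4}{2 \left(-4\right)} = -2835 + \frac{1}{2} \left(- \frac{1}{4}\right) \left(-12\right) = -2835 + \frac{3}{2} = - \frac{5667}{2}$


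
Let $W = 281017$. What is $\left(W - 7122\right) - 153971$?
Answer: $119924$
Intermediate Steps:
$\left(W - 7122\right) - 153971 = \left(281017 - 7122\right) - 153971 = 273895 - 153971 = 119924$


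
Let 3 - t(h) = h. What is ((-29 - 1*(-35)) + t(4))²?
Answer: 25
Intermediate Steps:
t(h) = 3 - h
((-29 - 1*(-35)) + t(4))² = ((-29 - 1*(-35)) + (3 - 1*4))² = ((-29 + 35) + (3 - 4))² = (6 - 1)² = 5² = 25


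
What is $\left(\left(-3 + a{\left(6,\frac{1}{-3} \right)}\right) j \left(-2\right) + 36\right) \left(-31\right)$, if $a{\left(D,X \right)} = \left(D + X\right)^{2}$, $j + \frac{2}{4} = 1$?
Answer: $- \frac{1922}{9} \approx -213.56$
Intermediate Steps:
$j = \frac{1}{2}$ ($j = - \frac{1}{2} + 1 = \frac{1}{2} \approx 0.5$)
$\left(\left(-3 + a{\left(6,\frac{1}{-3} \right)}\right) j \left(-2\right) + 36\right) \left(-31\right) = \left(\left(-3 + \left(6 + \frac{1}{-3}\right)^{2}\right) \frac{1}{2} \left(-2\right) + 36\right) \left(-31\right) = \left(\left(-3 + \left(6 - \frac{1}{3}\right)^{2}\right) \frac{1}{2} \left(-2\right) + 36\right) \left(-31\right) = \left(\left(-3 + \left(\frac{17}{3}\right)^{2}\right) \frac{1}{2} \left(-2\right) + 36\right) \left(-31\right) = \left(\left(-3 + \frac{289}{9}\right) \frac{1}{2} \left(-2\right) + 36\right) \left(-31\right) = \left(\frac{262}{9} \cdot \frac{1}{2} \left(-2\right) + 36\right) \left(-31\right) = \left(\frac{131}{9} \left(-2\right) + 36\right) \left(-31\right) = \left(- \frac{262}{9} + 36\right) \left(-31\right) = \frac{62}{9} \left(-31\right) = - \frac{1922}{9}$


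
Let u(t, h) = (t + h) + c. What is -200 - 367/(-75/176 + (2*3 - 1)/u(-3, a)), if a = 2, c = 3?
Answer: -137592/365 ≈ -376.96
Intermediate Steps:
u(t, h) = 3 + h + t (u(t, h) = (t + h) + 3 = (h + t) + 3 = 3 + h + t)
-200 - 367/(-75/176 + (2*3 - 1)/u(-3, a)) = -200 - 367/(-75/176 + (2*3 - 1)/(3 + 2 - 3)) = -200 - 367/(-75*1/176 + (6 - 1)/2) = -200 - 367/(-75/176 + 5*(½)) = -200 - 367/(-75/176 + 5/2) = -200 - 367/365/176 = -200 - 367*176/365 = -200 - 1*64592/365 = -200 - 64592/365 = -137592/365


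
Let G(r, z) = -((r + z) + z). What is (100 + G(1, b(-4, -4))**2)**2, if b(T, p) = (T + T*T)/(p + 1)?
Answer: 22201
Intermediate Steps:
b(T, p) = (T + T**2)/(1 + p)
G(r, z) = -r - 2*z (G(r, z) = -(r + 2*z) = -r - 2*z)
(100 + G(1, b(-4, -4))**2)**2 = (100 + (-1*1 - (-8)*(1 - 4)/(1 - 4))**2)**2 = (100 + (-1 - (-8)*(-3)/(-3))**2)**2 = (100 + (-1 - (-8)*(-1)*(-3)/3)**2)**2 = (100 + (-1 - 2*(-4))**2)**2 = (100 + (-1 + 8)**2)**2 = (100 + 7**2)**2 = (100 + 49)**2 = 149**2 = 22201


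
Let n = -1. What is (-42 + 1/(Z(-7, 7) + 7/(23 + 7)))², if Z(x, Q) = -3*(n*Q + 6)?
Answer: 16353936/9409 ≈ 1738.1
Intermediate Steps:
Z(x, Q) = -18 + 3*Q (Z(x, Q) = -3*(-Q + 6) = -3*(6 - Q) = -18 + 3*Q)
(-42 + 1/(Z(-7, 7) + 7/(23 + 7)))² = (-42 + 1/((-18 + 3*7) + 7/(23 + 7)))² = (-42 + 1/((-18 + 21) + 7/30))² = (-42 + 1/(3 + (1/30)*7))² = (-42 + 1/(3 + 7/30))² = (-42 + 1/(97/30))² = (-42 + 30/97)² = (-4044/97)² = 16353936/9409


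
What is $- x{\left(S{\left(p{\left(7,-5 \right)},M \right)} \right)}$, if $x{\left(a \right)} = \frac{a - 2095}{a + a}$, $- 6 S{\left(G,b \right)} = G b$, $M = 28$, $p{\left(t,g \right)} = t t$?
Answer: $- \frac{6971}{1372} \approx -5.0809$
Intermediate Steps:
$p{\left(t,g \right)} = t^{2}$
$S{\left(G,b \right)} = - \frac{G b}{6}$
$x{\left(a \right)} = \frac{-2095 + a}{2 a}$
$- x{\left(S{\left(p{\left(7,-5 \right)},M \right)} \right)} = - \frac{-2095 - \frac{1}{6} \cdot 7^{2} \cdot 28}{2 \left(\left(- \frac{1}{6}\right) 7^{2} \cdot 28\right)} = - \frac{-2095 - \frac{49}{6} \cdot 28}{2 \left(\left(- \frac{1}{6}\right) 49 \cdot 28\right)} = - \frac{-2095 - \frac{686}{3}}{2 \left(- \frac{686}{3}\right)} = - \frac{\left(-3\right) \left(-6971\right)}{2 \cdot 686 \cdot 3} = \left(-1\right) \frac{6971}{1372} = - \frac{6971}{1372}$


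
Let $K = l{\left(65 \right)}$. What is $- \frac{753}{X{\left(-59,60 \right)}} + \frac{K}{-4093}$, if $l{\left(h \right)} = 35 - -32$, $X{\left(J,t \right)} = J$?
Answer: $\frac{3078076}{241487} \approx 12.746$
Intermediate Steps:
$l{\left(h \right)} = 67$ ($l{\left(h \right)} = 35 + 32 = 67$)
$K = 67$
$- \frac{753}{X{\left(-59,60 \right)}} + \frac{K}{-4093} = - \frac{753}{-59} + \frac{67}{-4093} = \left(-753\right) \left(- \frac{1}{59}\right) + 67 \left(- \frac{1}{4093}\right) = \frac{753}{59} - \frac{67}{4093} = \frac{3078076}{241487}$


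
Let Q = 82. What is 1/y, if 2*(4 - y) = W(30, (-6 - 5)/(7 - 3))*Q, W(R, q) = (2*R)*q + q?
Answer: 4/27527 ≈ 0.00014531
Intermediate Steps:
W(R, q) = q + 2*R*q (W(R, q) = 2*R*q + q = q + 2*R*q)
y = 27527/4 (y = 4 - ((-6 - 5)/(7 - 3))*(1 + 2*30)*82/2 = 4 - (-11/4)*(1 + 60)*82/2 = 4 - -11*1/4*61*82/2 = 4 - (-11/4*61)*82/2 = 4 - (-671)*82/8 = 4 - 1/2*(-27511/2) = 4 + 27511/4 = 27527/4 ≈ 6881.8)
1/y = 1/(27527/4) = 4/27527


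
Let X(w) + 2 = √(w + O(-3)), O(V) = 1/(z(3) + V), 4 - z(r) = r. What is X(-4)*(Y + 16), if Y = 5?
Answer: -42 + 63*I*√2/2 ≈ -42.0 + 44.548*I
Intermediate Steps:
z(r) = 4 - r
O(V) = 1/(1 + V) (O(V) = 1/((4 - 1*3) + V) = 1/((4 - 3) + V) = 1/(1 + V))
X(w) = -2 + √(-½ + w) (X(w) = -2 + √(w + 1/(1 - 3)) = -2 + √(w + 1/(-2)) = -2 + √(w - ½) = -2 + √(-½ + w))
X(-4)*(Y + 16) = (-2 + √(-2 + 4*(-4))/2)*(5 + 16) = (-2 + √(-2 - 16)/2)*21 = (-2 + √(-18)/2)*21 = (-2 + (3*I*√2)/2)*21 = (-2 + 3*I*√2/2)*21 = -42 + 63*I*√2/2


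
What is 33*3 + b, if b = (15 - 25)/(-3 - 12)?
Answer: 299/3 ≈ 99.667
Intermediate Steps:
b = ⅔ (b = -10/(-15) = -10*(-1/15) = ⅔ ≈ 0.66667)
33*3 + b = 33*3 + ⅔ = 99 + ⅔ = 299/3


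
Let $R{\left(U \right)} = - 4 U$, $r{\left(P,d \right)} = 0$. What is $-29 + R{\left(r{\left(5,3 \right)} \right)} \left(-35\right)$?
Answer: $-29$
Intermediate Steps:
$-29 + R{\left(r{\left(5,3 \right)} \right)} \left(-35\right) = -29 + \left(-4\right) 0 \left(-35\right) = -29 + 0 \left(-35\right) = -29 + 0 = -29$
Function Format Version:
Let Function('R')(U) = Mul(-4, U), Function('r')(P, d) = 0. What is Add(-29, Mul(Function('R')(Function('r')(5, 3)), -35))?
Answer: -29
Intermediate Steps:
Add(-29, Mul(Function('R')(Function('r')(5, 3)), -35)) = Add(-29, Mul(Mul(-4, 0), -35)) = Add(-29, Mul(0, -35)) = Add(-29, 0) = -29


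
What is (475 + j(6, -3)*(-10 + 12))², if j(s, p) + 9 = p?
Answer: 203401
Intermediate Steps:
j(s, p) = -9 + p
(475 + j(6, -3)*(-10 + 12))² = (475 + (-9 - 3)*(-10 + 12))² = (475 - 12*2)² = (475 - 24)² = 451² = 203401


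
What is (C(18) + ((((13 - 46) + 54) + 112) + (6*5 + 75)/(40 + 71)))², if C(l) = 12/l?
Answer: 223263364/12321 ≈ 18121.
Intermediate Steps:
(C(18) + ((((13 - 46) + 54) + 112) + (6*5 + 75)/(40 + 71)))² = (12/18 + ((((13 - 46) + 54) + 112) + (6*5 + 75)/(40 + 71)))² = (12*(1/18) + (((-33 + 54) + 112) + (30 + 75)/111))² = (⅔ + ((21 + 112) + 105*(1/111)))² = (⅔ + (133 + 35/37))² = (⅔ + 4956/37)² = (14942/111)² = 223263364/12321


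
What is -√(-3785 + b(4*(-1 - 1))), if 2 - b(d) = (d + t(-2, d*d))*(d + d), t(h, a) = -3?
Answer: -I*√3959 ≈ -62.921*I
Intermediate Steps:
b(d) = 2 - 2*d*(-3 + d) (b(d) = 2 - (d - 3)*(d + d) = 2 - (-3 + d)*2*d = 2 - 2*d*(-3 + d))
-√(-3785 + b(4*(-1 - 1))) = -√(-3785 + (2 - 2*16*(-1 - 1)² + 6*(4*(-1 - 1)))) = -√(-3785 + (2 - 2*(4*(-2))² + 6*(4*(-2)))) = -√(-3785 + (2 - 2*(-8)² + 6*(-8))) = -√(-3785 + (2 - 2*64 - 48)) = -√(-3785 + (2 - 128 - 48)) = -√(-3785 - 174) = -√(-3959) = -I*√3959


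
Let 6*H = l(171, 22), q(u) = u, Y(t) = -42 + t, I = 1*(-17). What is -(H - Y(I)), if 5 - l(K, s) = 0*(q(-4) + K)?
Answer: -359/6 ≈ -59.833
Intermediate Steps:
I = -17
l(K, s) = 5 (l(K, s) = 5 - 0*(-4 + K) = 5 - 1*0 = 5 + 0 = 5)
H = ⅚ (H = (⅙)*5 = ⅚ ≈ 0.83333)
-(H - Y(I)) = -(⅚ - (-42 - 17)) = -(⅚ - 1*(-59)) = -(⅚ + 59) = -1*359/6 = -359/6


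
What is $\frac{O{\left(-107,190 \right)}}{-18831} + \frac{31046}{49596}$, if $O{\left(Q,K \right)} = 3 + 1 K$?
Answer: $\frac{31947511}{51885682} \approx 0.61573$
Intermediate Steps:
$O{\left(Q,K \right)} = 3 + K$
$\frac{O{\left(-107,190 \right)}}{-18831} + \frac{31046}{49596} = \frac{3 + 190}{-18831} + \frac{31046}{49596} = 193 \left(- \frac{1}{18831}\right) + 31046 \cdot \frac{1}{49596} = - \frac{193}{18831} + \frac{15523}{24798} = \frac{31947511}{51885682}$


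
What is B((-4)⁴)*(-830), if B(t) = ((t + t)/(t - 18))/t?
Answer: -830/119 ≈ -6.9748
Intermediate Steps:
B(t) = 2/(-18 + t) (B(t) = ((2*t)/(-18 + t))/t = (2*t/(-18 + t))/t = 2/(-18 + t))
B((-4)⁴)*(-830) = (2/(-18 + (-4)⁴))*(-830) = (2/(-18 + 256))*(-830) = (2/238)*(-830) = (2*(1/238))*(-830) = (1/119)*(-830) = -830/119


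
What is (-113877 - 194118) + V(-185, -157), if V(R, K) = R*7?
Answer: -309290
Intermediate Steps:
V(R, K) = 7*R
(-113877 - 194118) + V(-185, -157) = (-113877 - 194118) + 7*(-185) = -307995 - 1295 = -309290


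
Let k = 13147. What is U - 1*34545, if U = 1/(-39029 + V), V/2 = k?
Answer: -439930576/12735 ≈ -34545.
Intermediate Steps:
V = 26294 (V = 2*13147 = 26294)
U = -1/12735 (U = 1/(-39029 + 26294) = 1/(-12735) = -1/12735 ≈ -7.8524e-5)
U - 1*34545 = -1/12735 - 1*34545 = -1/12735 - 34545 = -439930576/12735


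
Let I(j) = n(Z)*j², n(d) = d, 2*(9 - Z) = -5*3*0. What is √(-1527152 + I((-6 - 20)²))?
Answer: 28*√3298 ≈ 1608.0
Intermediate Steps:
Z = 9 (Z = 9 - (-5*3)*0/2 = 9 - (-15)*0/2 = 9 - ½*0 = 9 + 0 = 9)
I(j) = 9*j²
√(-1527152 + I((-6 - 20)²)) = √(-1527152 + 9*((-6 - 20)²)²) = √(-1527152 + 9*((-26)²)²) = √(-1527152 + 9*676²) = √(-1527152 + 9*456976) = √(-1527152 + 4112784) = √2585632 = 28*√3298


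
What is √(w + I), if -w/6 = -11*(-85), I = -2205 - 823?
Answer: I*√8638 ≈ 92.941*I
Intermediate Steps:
I = -3028
w = -5610 (w = -(-66)*(-85) = -6*935 = -5610)
√(w + I) = √(-5610 - 3028) = √(-8638) = I*√8638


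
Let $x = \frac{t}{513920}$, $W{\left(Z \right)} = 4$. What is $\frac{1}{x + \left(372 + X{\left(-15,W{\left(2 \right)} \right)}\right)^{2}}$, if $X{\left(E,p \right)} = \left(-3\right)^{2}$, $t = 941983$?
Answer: $\frac{513920}{74602083103} \approx 6.8888 \cdot 10^{-6}$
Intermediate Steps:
$X{\left(E,p \right)} = 9$
$x = \frac{941983}{513920} \approx 1.8329$
$\frac{1}{x + \left(372 + X{\left(-15,W{\left(2 \right)} \right)}\right)^{2}} = \frac{1}{\frac{941983}{513920} + \left(372 + 9\right)^{2}} = \frac{1}{\frac{941983}{513920} + 381^{2}} = \frac{1}{\frac{941983}{513920} + 145161} = \frac{1}{\frac{74602083103}{513920}} = \frac{513920}{74602083103}$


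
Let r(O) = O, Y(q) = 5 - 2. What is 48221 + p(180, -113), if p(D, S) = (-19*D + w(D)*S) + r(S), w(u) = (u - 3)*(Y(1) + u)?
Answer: -3615495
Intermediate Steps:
Y(q) = 3
w(u) = (-3 + u)*(3 + u) (w(u) = (u - 3)*(3 + u) = (-3 + u)*(3 + u))
p(D, S) = S - 19*D + S*(-9 + D²) (p(D, S) = (-19*D + (-9 + D²)*S) + S = (-19*D + S*(-9 + D²)) + S = S - 19*D + S*(-9 + D²))
48221 + p(180, -113) = 48221 + (-113 - 19*180 - 113*(-9 + 180²)) = 48221 + (-113 - 3420 - 113*(-9 + 32400)) = 48221 + (-113 - 3420 - 113*32391) = 48221 + (-113 - 3420 - 3660183) = 48221 - 3663716 = -3615495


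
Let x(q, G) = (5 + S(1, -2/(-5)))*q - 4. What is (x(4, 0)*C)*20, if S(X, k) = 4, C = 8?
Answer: 5120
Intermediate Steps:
x(q, G) = -4 + 9*q (x(q, G) = (5 + 4)*q - 4 = 9*q - 4 = -4 + 9*q)
(x(4, 0)*C)*20 = ((-4 + 9*4)*8)*20 = ((-4 + 36)*8)*20 = (32*8)*20 = 256*20 = 5120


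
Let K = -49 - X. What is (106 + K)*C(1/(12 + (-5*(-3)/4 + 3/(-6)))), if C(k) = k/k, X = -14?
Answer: 71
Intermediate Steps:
K = -35 (K = -49 - 1*(-14) = -49 + 14 = -35)
C(k) = 1
(106 + K)*C(1/(12 + (-5*(-3)/4 + 3/(-6)))) = (106 - 35)*1 = 71*1 = 71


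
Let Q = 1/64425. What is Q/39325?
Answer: 1/2533513125 ≈ 3.9471e-10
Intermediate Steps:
Q = 1/64425 ≈ 1.5522e-5
Q/39325 = (1/64425)/39325 = (1/64425)*(1/39325) = 1/2533513125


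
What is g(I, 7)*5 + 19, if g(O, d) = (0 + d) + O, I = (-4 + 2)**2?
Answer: 74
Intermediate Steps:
I = 4 (I = (-2)**2 = 4)
g(O, d) = O + d (g(O, d) = d + O = O + d)
g(I, 7)*5 + 19 = (4 + 7)*5 + 19 = 11*5 + 19 = 55 + 19 = 74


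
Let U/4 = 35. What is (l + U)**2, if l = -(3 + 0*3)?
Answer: 18769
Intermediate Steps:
U = 140 (U = 4*35 = 140)
l = -3 (l = -(3 + 0) = -1*3 = -3)
(l + U)**2 = (-3 + 140)**2 = 137**2 = 18769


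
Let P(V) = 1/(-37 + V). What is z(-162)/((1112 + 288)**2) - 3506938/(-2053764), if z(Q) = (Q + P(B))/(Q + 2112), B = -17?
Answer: 1546559619606023/905709924000000 ≈ 1.7076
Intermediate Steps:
z(Q) = (-1/54 + Q)/(2112 + Q) (z(Q) = (Q + 1/(-37 - 17))/(Q + 2112) = (Q + 1/(-54))/(2112 + Q) = (Q - 1/54)/(2112 + Q) = (-1/54 + Q)/(2112 + Q))
z(-162)/((1112 + 288)**2) - 3506938/(-2053764) = ((-1/54 - 162)/(2112 - 162))/((1112 + 288)**2) - 3506938/(-2053764) = (-8749/54/1950)/(1400**2) - 3506938*(-1/2053764) = ((1/1950)*(-8749/54))/1960000 + 1753469/1026882 = -673/8100*1/1960000 + 1753469/1026882 = -673/15876000000 + 1753469/1026882 = 1546559619606023/905709924000000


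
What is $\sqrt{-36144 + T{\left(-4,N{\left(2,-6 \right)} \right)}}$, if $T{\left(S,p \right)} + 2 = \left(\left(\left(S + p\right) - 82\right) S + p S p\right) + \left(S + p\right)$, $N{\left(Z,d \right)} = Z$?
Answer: $26 i \sqrt{53} \approx 189.28 i$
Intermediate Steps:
$T{\left(S,p \right)} = -2 + S + p + S p^{2} + S \left(-82 + S + p\right)$ ($T{\left(S,p \right)} = -2 + \left(\left(\left(\left(S + p\right) - 82\right) S + p S p\right) + \left(S + p\right)\right) = -2 + \left(\left(\left(-82 + S + p\right) S + S p p\right) + \left(S + p\right)\right) = -2 + \left(\left(S \left(-82 + S + p\right) + S p^{2}\right) + \left(S + p\right)\right) = -2 + \left(\left(S p^{2} + S \left(-82 + S + p\right)\right) + \left(S + p\right)\right) = -2 + \left(S + p + S p^{2} + S \left(-82 + S + p\right)\right) = -2 + S + p + S p^{2} + S \left(-82 + S + p\right)$)
$\sqrt{-36144 + T{\left(-4,N{\left(2,-6 \right)} \right)}} = \sqrt{-36144 - \left(-316 - 16 + 16\right)} = \sqrt{-36144 + \left(-2 + 2 + 16 + 324 - 8 - 16\right)} = \sqrt{-36144 + 316} = \sqrt{-35828} = 26 i \sqrt{53}$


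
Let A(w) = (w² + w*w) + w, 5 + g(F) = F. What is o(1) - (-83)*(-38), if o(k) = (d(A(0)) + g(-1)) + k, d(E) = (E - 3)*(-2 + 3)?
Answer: -3162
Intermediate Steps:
g(F) = -5 + F
A(w) = w + 2*w² (A(w) = (w² + w²) + w = 2*w² + w = w + 2*w²)
d(E) = -3 + E (d(E) = (-3 + E)*1 = -3 + E)
o(k) = -9 + k (o(k) = ((-3 + 0*(1 + 2*0)) + (-5 - 1)) + k = ((-3 + 0*(1 + 0)) - 6) + k = ((-3 + 0*1) - 6) + k = ((-3 + 0) - 6) + k = (-3 - 6) + k = -9 + k)
o(1) - (-83)*(-38) = (-9 + 1) - (-83)*(-38) = -8 - 1*3154 = -8 - 3154 = -3162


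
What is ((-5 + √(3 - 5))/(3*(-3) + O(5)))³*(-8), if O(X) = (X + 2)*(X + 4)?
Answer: (5 - I*√2)³/19683 ≈ 0.0048265 - 0.005245*I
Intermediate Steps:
O(X) = (2 + X)*(4 + X)
((-5 + √(3 - 5))/(3*(-3) + O(5)))³*(-8) = ((-5 + √(3 - 5))/(3*(-3) + (8 + 5² + 6*5)))³*(-8) = ((-5 + √(-2))/(-9 + (8 + 25 + 30)))³*(-8) = ((-5 + I*√2)/(-9 + 63))³*(-8) = ((-5 + I*√2)/54)³*(-8) = ((-5 + I*√2)*(1/54))³*(-8) = (-5/54 + I*√2/54)³*(-8) = -8*(-5/54 + I*√2/54)³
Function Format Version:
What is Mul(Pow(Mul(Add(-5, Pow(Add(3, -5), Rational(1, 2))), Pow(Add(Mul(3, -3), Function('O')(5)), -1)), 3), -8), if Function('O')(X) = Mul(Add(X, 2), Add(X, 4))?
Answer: Mul(Rational(1, 19683), Pow(Add(5, Mul(-1, I, Pow(2, Rational(1, 2)))), 3)) ≈ Add(0.0048265, Mul(-0.0052450, I))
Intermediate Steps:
Function('O')(X) = Mul(Add(2, X), Add(4, X))
Mul(Pow(Mul(Add(-5, Pow(Add(3, -5), Rational(1, 2))), Pow(Add(Mul(3, -3), Function('O')(5)), -1)), 3), -8) = Mul(Pow(Mul(Add(-5, Pow(Add(3, -5), Rational(1, 2))), Pow(Add(Mul(3, -3), Add(8, Pow(5, 2), Mul(6, 5))), -1)), 3), -8) = Mul(Pow(Mul(Add(-5, Pow(-2, Rational(1, 2))), Pow(Add(-9, Add(8, 25, 30)), -1)), 3), -8) = Mul(Pow(Mul(Add(-5, Mul(I, Pow(2, Rational(1, 2)))), Pow(Add(-9, 63), -1)), 3), -8) = Mul(Pow(Mul(Add(-5, Mul(I, Pow(2, Rational(1, 2)))), Pow(54, -1)), 3), -8) = Mul(Pow(Mul(Add(-5, Mul(I, Pow(2, Rational(1, 2)))), Rational(1, 54)), 3), -8) = Mul(Pow(Add(Rational(-5, 54), Mul(Rational(1, 54), I, Pow(2, Rational(1, 2)))), 3), -8) = Mul(-8, Pow(Add(Rational(-5, 54), Mul(Rational(1, 54), I, Pow(2, Rational(1, 2)))), 3))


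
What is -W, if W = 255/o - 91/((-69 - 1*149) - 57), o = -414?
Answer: 10817/37950 ≈ 0.28503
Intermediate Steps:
W = -10817/37950 (W = 255/(-414) - 91/((-69 - 1*149) - 57) = 255*(-1/414) - 91/((-69 - 149) - 57) = -85/138 - 91/(-218 - 57) = -85/138 - 91/(-275) = -85/138 - 91*(-1/275) = -85/138 + 91/275 = -10817/37950 ≈ -0.28503)
-W = -1*(-10817/37950) = 10817/37950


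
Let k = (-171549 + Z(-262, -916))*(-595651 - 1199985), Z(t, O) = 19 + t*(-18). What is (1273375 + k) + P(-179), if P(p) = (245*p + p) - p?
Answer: 299538453224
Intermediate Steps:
P(p) = 245*p (P(p) = 246*p - p = 245*p)
Z(t, O) = 19 - 18*t
k = 299537223704 (k = (-171549 + (19 - 18*(-262)))*(-595651 - 1199985) = (-171549 + (19 + 4716))*(-1795636) = (-171549 + 4735)*(-1795636) = -166814*(-1795636) = 299537223704)
(1273375 + k) + P(-179) = (1273375 + 299537223704) + 245*(-179) = 299538497079 - 43855 = 299538453224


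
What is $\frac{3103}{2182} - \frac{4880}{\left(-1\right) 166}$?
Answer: $\frac{5581629}{181106} \approx 30.82$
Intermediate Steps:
$\frac{3103}{2182} - \frac{4880}{\left(-1\right) 166} = 3103 \cdot \frac{1}{2182} - \frac{4880}{-166} = \frac{3103}{2182} - - \frac{2440}{83} = \frac{3103}{2182} + \frac{2440}{83} = \frac{5581629}{181106}$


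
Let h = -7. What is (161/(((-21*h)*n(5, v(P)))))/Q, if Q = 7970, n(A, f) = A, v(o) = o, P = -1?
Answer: 23/836850 ≈ 2.7484e-5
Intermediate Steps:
(161/(((-21*h)*n(5, v(P)))))/Q = (161/((-21*(-7)*5)))/7970 = (161/((147*5)))*(1/7970) = (161/735)*(1/7970) = (161*(1/735))*(1/7970) = (23/105)*(1/7970) = 23/836850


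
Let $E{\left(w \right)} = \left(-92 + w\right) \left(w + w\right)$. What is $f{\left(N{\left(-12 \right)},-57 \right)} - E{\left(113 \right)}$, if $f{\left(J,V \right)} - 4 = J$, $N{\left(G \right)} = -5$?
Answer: $-4747$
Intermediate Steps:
$f{\left(J,V \right)} = 4 + J$
$E{\left(w \right)} = 2 w \left(-92 + w\right)$ ($E{\left(w \right)} = \left(-92 + w\right) 2 w = 2 w \left(-92 + w\right)$)
$f{\left(N{\left(-12 \right)},-57 \right)} - E{\left(113 \right)} = \left(4 - 5\right) - 2 \cdot 113 \left(-92 + 113\right) = -1 - 2 \cdot 113 \cdot 21 = -1 - 4746 = -4747$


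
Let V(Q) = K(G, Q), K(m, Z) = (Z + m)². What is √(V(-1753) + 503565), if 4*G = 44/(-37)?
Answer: √4897756869/37 ≈ 1891.5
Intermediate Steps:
G = -11/37 (G = (44/(-37))/4 = (44*(-1/37))/4 = (¼)*(-44/37) = -11/37 ≈ -0.29730)
V(Q) = (-11/37 + Q)² (V(Q) = (Q - 11/37)² = (-11/37 + Q)²)
√(V(-1753) + 503565) = √((-11 + 37*(-1753))²/1369 + 503565) = √((-11 - 64861)²/1369 + 503565) = √((1/1369)*(-64872)² + 503565) = √((1/1369)*4208376384 + 503565) = √(4208376384/1369 + 503565) = √(4897756869/1369) = √4897756869/37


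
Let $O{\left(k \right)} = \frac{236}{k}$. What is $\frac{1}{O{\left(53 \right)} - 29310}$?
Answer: $- \frac{53}{1553194} \approx -3.4123 \cdot 10^{-5}$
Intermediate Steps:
$\frac{1}{O{\left(53 \right)} - 29310} = \frac{1}{\frac{236}{53} - 29310} = \frac{1}{- \frac{1553194}{53}} = - \frac{53}{1553194}$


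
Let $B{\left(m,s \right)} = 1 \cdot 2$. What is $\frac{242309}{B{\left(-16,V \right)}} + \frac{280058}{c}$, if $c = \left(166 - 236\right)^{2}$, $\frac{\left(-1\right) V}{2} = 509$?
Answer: $\frac{148484277}{1225} \approx 1.2121 \cdot 10^{5}$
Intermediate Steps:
$V = -1018$ ($V = \left(-2\right) 509 = -1018$)
$c = 4900$ ($c = \left(-70\right)^{2} = 4900$)
$B{\left(m,s \right)} = 2$
$\frac{242309}{B{\left(-16,V \right)}} + \frac{280058}{c} = \frac{242309}{2} + \frac{280058}{4900} = 242309 \cdot \frac{1}{2} + 280058 \cdot \frac{1}{4900} = \frac{242309}{2} + \frac{140029}{2450} = \frac{148484277}{1225}$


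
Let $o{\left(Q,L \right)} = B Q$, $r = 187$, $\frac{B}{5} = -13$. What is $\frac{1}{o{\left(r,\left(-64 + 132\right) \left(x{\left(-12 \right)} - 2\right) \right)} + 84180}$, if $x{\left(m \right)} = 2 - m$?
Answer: $\frac{1}{72025} \approx 1.3884 \cdot 10^{-5}$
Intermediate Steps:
$B = -65$ ($B = 5 \left(-13\right) = -65$)
$o{\left(Q,L \right)} = - 65 Q$
$\frac{1}{o{\left(r,\left(-64 + 132\right) \left(x{\left(-12 \right)} - 2\right) \right)} + 84180} = \frac{1}{\left(-65\right) 187 + 84180} = \frac{1}{-12155 + 84180} = \frac{1}{72025}$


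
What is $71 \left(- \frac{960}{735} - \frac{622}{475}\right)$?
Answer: $- \frac{4322338}{23275} \approx -185.71$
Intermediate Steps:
$71 \left(- \frac{960}{735} - \frac{622}{475}\right) = 71 \left(\left(-960\right) \frac{1}{735} - \frac{622}{475}\right) = 71 \left(- \frac{64}{49} - \frac{622}{475}\right) = 71 \left(- \frac{60878}{23275}\right) = - \frac{4322338}{23275}$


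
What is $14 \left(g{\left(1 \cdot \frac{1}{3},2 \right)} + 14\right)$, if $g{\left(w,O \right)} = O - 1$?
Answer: $210$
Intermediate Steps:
$g{\left(w,O \right)} = -1 + O$ ($g{\left(w,O \right)} = O - 1 = -1 + O$)
$14 \left(g{\left(1 \cdot \frac{1}{3},2 \right)} + 14\right) = 14 \left(\left(-1 + 2\right) + 14\right) = 14 \left(1 + 14\right) = 14 \cdot 15 = 210$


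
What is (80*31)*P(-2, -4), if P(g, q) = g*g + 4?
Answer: 19840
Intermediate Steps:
P(g, q) = 4 + g² (P(g, q) = g² + 4 = 4 + g²)
(80*31)*P(-2, -4) = (80*31)*(4 + (-2)²) = 2480*(4 + 4) = 2480*8 = 19840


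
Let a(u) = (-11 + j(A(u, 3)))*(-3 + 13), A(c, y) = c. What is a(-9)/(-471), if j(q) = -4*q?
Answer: -250/471 ≈ -0.53079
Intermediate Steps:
a(u) = -110 - 40*u (a(u) = (-11 - 4*u)*(-3 + 13) = (-11 - 4*u)*10 = -110 - 40*u)
a(-9)/(-471) = (-110 - 40*(-9))/(-471) = (-110 + 360)*(-1/471) = 250*(-1/471) = -250/471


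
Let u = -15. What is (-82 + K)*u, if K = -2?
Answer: 1260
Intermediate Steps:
(-82 + K)*u = (-82 - 2)*(-15) = -84*(-15) = 1260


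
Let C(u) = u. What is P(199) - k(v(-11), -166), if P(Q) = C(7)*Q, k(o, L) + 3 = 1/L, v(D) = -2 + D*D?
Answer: 231737/166 ≈ 1396.0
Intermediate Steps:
v(D) = -2 + D**2
k(o, L) = -3 + 1/L
P(Q) = 7*Q
P(199) - k(v(-11), -166) = 7*199 - (-3 + 1/(-166)) = 1393 - (-3 - 1/166) = 1393 - 1*(-499/166) = 1393 + 499/166 = 231737/166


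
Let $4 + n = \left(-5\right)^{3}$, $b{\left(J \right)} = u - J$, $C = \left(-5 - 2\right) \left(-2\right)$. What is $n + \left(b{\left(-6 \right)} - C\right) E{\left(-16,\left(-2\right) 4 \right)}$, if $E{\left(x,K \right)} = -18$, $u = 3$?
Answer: $-39$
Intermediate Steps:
$C = 14$ ($C = \left(-7\right) \left(-2\right) = 14$)
$b{\left(J \right)} = 3 - J$
$n = -129$ ($n = -4 + \left(-5\right)^{3} = -4 - 125 = -129$)
$n + \left(b{\left(-6 \right)} - C\right) E{\left(-16,\left(-2\right) 4 \right)} = -129 + \left(\left(3 - -6\right) - 14\right) \left(-18\right) = -129 + \left(\left(3 + 6\right) - 14\right) \left(-18\right) = -129 + \left(9 - 14\right) \left(-18\right) = -129 - -90 = -129 + 90 = -39$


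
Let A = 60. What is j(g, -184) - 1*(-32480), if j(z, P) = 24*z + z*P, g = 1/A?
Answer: 97432/3 ≈ 32477.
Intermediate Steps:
g = 1/60 ≈ 0.016667
j(z, P) = 24*z + P*z
j(g, -184) - 1*(-32480) = (24 - 184)/60 - 1*(-32480) = (1/60)*(-160) + 32480 = -8/3 + 32480 = 97432/3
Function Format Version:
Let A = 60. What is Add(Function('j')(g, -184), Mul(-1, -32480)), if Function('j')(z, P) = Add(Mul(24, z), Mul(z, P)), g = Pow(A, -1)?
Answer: Rational(97432, 3) ≈ 32477.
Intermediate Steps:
g = Rational(1, 60) (g = Pow(60, -1) = Rational(1, 60) ≈ 0.016667)
Function('j')(z, P) = Add(Mul(24, z), Mul(P, z))
Add(Function('j')(g, -184), Mul(-1, -32480)) = Add(Mul(Rational(1, 60), Add(24, -184)), Mul(-1, -32480)) = Add(Mul(Rational(1, 60), -160), 32480) = Add(Rational(-8, 3), 32480) = Rational(97432, 3)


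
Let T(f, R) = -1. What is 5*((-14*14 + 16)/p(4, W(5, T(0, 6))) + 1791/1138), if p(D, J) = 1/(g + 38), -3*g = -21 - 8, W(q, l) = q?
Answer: -48811245/1138 ≈ -42892.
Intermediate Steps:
g = 29/3 (g = -(-21 - 8)/3 = -⅓*(-29) = 29/3 ≈ 9.6667)
p(D, J) = 3/143 (p(D, J) = 1/(29/3 + 38) = 1/(143/3) = 3/143)
5*((-14*14 + 16)/p(4, W(5, T(0, 6))) + 1791/1138) = 5*((-14*14 + 16)/(3/143) + 1791/1138) = 5*((-196 + 16)*(143/3) + 1791*(1/1138)) = 5*(-180*143/3 + 1791/1138) = 5*(-8580 + 1791/1138) = 5*(-9762249/1138) = -48811245/1138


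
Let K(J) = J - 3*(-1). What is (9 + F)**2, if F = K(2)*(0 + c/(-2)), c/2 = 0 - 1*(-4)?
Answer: 121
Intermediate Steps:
c = 8 (c = 2*(0 - 1*(-4)) = 2*(0 + 4) = 2*4 = 8)
K(J) = 3 + J (K(J) = J + 3 = 3 + J)
F = -20 (F = (3 + 2)*(0 + 8/(-2)) = 5*(0 - 1/2*8) = 5*(0 - 4) = 5*(-4) = -20)
(9 + F)**2 = (9 - 20)**2 = (-11)**2 = 121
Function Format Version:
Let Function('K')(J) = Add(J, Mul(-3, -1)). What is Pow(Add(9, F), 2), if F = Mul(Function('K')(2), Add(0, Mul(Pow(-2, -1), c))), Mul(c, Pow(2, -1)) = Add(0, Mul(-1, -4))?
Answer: 121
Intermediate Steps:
c = 8 (c = Mul(2, Add(0, Mul(-1, -4))) = Mul(2, Add(0, 4)) = Mul(2, 4) = 8)
Function('K')(J) = Add(3, J) (Function('K')(J) = Add(J, 3) = Add(3, J))
F = -20 (F = Mul(Add(3, 2), Add(0, Mul(Pow(-2, -1), 8))) = Mul(5, Add(0, Mul(Rational(-1, 2), 8))) = Mul(5, Add(0, -4)) = Mul(5, -4) = -20)
Pow(Add(9, F), 2) = Pow(Add(9, -20), 2) = Pow(-11, 2) = 121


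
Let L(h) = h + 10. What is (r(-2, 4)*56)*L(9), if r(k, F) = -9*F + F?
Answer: -34048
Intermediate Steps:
r(k, F) = -8*F
L(h) = 10 + h
(r(-2, 4)*56)*L(9) = (-8*4*56)*(10 + 9) = -32*56*19 = -1792*19 = -34048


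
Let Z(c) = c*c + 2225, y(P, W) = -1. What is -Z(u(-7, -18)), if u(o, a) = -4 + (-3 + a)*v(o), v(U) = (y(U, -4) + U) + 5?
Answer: -5706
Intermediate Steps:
v(U) = 4 + U (v(U) = (-1 + U) + 5 = 4 + U)
u(o, a) = -4 + (-3 + a)*(4 + o)
Z(c) = 2225 + c² (Z(c) = c² + 2225 = 2225 + c²)
-Z(u(-7, -18)) = -(2225 + (-16 - 3*(-7) - 18*(4 - 7))²) = -(2225 + (-16 + 21 - 18*(-3))²) = -(2225 + (-16 + 21 + 54)²) = -(2225 + 59²) = -(2225 + 3481) = -1*5706 = -5706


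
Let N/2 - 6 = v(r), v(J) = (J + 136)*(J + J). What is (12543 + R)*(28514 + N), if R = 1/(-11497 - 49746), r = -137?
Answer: 22333802142152/61243 ≈ 3.6468e+8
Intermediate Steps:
R = -1/61243 (R = 1/(-61243) = -1/61243 ≈ -1.6328e-5)
v(J) = 2*J*(136 + J) (v(J) = (136 + J)*(2*J) = 2*J*(136 + J))
N = 560 (N = 12 + 2*(2*(-137)*(136 - 137)) = 12 + 2*(2*(-137)*(-1)) = 12 + 2*274 = 12 + 548 = 560)
(12543 + R)*(28514 + N) = (12543 - 1/61243)*(28514 + 560) = (768170948/61243)*29074 = 22333802142152/61243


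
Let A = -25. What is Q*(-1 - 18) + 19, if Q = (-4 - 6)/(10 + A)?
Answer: 19/3 ≈ 6.3333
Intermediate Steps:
Q = ⅔ (Q = (-4 - 6)/(10 - 25) = -10/(-15) = -10*(-1/15) = ⅔ ≈ 0.66667)
Q*(-1 - 18) + 19 = 2*(-1 - 18)/3 + 19 = (⅔)*(-19) + 19 = -38/3 + 19 = 19/3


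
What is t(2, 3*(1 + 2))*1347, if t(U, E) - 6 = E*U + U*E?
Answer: 56574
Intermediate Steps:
t(U, E) = 6 + 2*E*U (t(U, E) = 6 + (E*U + U*E) = 6 + (E*U + E*U) = 6 + 2*E*U)
t(2, 3*(1 + 2))*1347 = (6 + 2*(3*(1 + 2))*2)*1347 = (6 + 2*(3*3)*2)*1347 = (6 + 2*9*2)*1347 = (6 + 36)*1347 = 42*1347 = 56574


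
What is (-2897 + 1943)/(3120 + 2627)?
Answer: -954/5747 ≈ -0.16600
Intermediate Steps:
(-2897 + 1943)/(3120 + 2627) = -954/5747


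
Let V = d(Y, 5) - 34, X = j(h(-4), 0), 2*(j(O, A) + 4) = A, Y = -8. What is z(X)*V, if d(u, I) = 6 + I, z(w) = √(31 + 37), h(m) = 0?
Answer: -46*√17 ≈ -189.66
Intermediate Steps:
j(O, A) = -4 + A/2
X = -4 (X = -4 + (½)*0 = -4 + 0 = -4)
z(w) = 2*√17 (z(w) = √68 = 2*√17)
V = -23 (V = (6 + 5) - 34 = 11 - 34 = -23)
z(X)*V = (2*√17)*(-23) = -46*√17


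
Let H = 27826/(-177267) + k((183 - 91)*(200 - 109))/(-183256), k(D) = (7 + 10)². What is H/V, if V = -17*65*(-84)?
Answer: -5150511619/3015280102292640 ≈ -1.7081e-6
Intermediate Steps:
V = 92820 (V = -1105*(-84) = 92820)
k(D) = 289 (k(D) = 17² = 289)
H = -5150511619/32485241352 (H = 27826/(-177267) + 289/(-183256) = 27826*(-1/177267) + 289*(-1/183256) = -27826/177267 - 289/183256 = -5150511619/32485241352 ≈ -0.15855)
H/V = -5150511619/32485241352/92820 = -5150511619/32485241352*1/92820 = -5150511619/3015280102292640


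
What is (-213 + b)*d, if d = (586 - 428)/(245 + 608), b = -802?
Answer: -160370/853 ≈ -188.01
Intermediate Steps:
d = 158/853 ≈ 0.18523
(-213 + b)*d = (-213 - 802)*(158/853) = -1015*158/853 = -160370/853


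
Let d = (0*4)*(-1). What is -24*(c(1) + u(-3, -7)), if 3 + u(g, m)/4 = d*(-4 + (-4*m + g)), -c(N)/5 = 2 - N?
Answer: 408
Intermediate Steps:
c(N) = -10 + 5*N (c(N) = -5*(2 - N) = -10 + 5*N)
d = 0 (d = 0*(-1) = 0)
u(g, m) = -12 (u(g, m) = -12 + 4*(0*(-4 + (-4*m + g))) = -12 + 4*(0*(-4 + (g - 4*m))) = -12 + 4*(0*(-4 + g - 4*m)) = -12 + 4*0 = -12 + 0 = -12)
-24*(c(1) + u(-3, -7)) = -24*((-10 + 5*1) - 12) = -24*((-10 + 5) - 12) = -24*(-5 - 12) = -24*(-17) = 408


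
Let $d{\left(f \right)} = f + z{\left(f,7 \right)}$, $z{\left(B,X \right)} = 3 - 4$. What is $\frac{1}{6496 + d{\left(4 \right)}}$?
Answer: $\frac{1}{6499} \approx 0.00015387$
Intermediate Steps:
$z{\left(B,X \right)} = -1$
$d{\left(f \right)} = -1 + f$ ($d{\left(f \right)} = f - 1 = -1 + f$)
$\frac{1}{6496 + d{\left(4 \right)}} = \frac{1}{6496 + \left(-1 + 4\right)} = \frac{1}{6496 + 3} = \frac{1}{6499}$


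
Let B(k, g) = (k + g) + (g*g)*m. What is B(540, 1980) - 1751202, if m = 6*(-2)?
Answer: -48793482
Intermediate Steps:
m = -12
B(k, g) = g + k - 12*g**2 (B(k, g) = (k + g) + (g*g)*(-12) = (g + k) + g**2*(-12) = (g + k) - 12*g**2 = g + k - 12*g**2)
B(540, 1980) - 1751202 = (1980 + 540 - 12*1980**2) - 1751202 = (1980 + 540 - 12*3920400) - 1751202 = (1980 + 540 - 47044800) - 1751202 = -47042280 - 1751202 = -48793482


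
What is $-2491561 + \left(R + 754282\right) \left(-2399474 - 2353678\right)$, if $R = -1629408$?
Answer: $4159604405591$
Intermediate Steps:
$-2491561 + \left(R + 754282\right) \left(-2399474 - 2353678\right) = -2491561 + \left(-1629408 + 754282\right) \left(-2399474 - 2353678\right) = -2491561 - -4159606897152 = -2491561 + 4159606897152 = 4159604405591$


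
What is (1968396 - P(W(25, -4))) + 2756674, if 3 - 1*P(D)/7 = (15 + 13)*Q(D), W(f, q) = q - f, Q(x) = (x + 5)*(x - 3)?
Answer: 4875577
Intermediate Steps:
Q(x) = (-3 + x)*(5 + x) (Q(x) = (5 + x)*(-3 + x) = (-3 + x)*(5 + x))
P(D) = 2961 - 392*D - 196*D**2 (P(D) = 21 - 7*(15 + 13)*(-15 + D**2 + 2*D) = 21 - 196*(-15 + D**2 + 2*D) = 21 - 7*(-420 + 28*D**2 + 56*D) = 21 + (2940 - 392*D - 196*D**2) = 2961 - 392*D - 196*D**2)
(1968396 - P(W(25, -4))) + 2756674 = (1968396 - (2961 - 392*(-4 - 1*25) - 196*(-4 - 1*25)**2)) + 2756674 = (1968396 - (2961 - 392*(-4 - 25) - 196*(-4 - 25)**2)) + 2756674 = (1968396 - (2961 - 392*(-29) - 196*(-29)**2)) + 2756674 = (1968396 - (2961 + 11368 - 196*841)) + 2756674 = (1968396 - (2961 + 11368 - 164836)) + 2756674 = (1968396 - 1*(-150507)) + 2756674 = (1968396 + 150507) + 2756674 = 2118903 + 2756674 = 4875577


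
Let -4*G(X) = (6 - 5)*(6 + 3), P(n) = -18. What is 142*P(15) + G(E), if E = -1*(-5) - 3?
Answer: -10233/4 ≈ -2558.3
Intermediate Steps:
E = 2 (E = 5 - 3 = 2)
G(X) = -9/4 (G(X) = -(6 - 5)*(6 + 3)/4 = -9/4)
142*P(15) + G(E) = 142*(-18) - 9/4 = -2556 - 9/4 = -10233/4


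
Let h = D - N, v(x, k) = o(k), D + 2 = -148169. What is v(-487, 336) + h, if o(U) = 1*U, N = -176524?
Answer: 28689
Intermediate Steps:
D = -148171 (D = -2 - 148169 = -148171)
o(U) = U
v(x, k) = k
h = 28353 (h = -148171 - 1*(-176524) = -148171 + 176524 = 28353)
v(-487, 336) + h = 336 + 28353 = 28689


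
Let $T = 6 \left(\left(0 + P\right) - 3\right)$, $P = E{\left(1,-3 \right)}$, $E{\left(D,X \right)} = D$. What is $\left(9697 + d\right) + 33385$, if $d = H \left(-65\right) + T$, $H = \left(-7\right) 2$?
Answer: $43980$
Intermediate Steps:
$H = -14$
$P = 1$
$T = -12$ ($T = 6 \left(\left(0 + 1\right) - 3\right) = 6 \left(1 - 3\right) = 6 \left(-2\right) = -12$)
$d = 898$ ($d = \left(-14\right) \left(-65\right) - 12 = 910 - 12 = 898$)
$\left(9697 + d\right) + 33385 = \left(9697 + 898\right) + 33385 = 10595 + 33385 = 43980$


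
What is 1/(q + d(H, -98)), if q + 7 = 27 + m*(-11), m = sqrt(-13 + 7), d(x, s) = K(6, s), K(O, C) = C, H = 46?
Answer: I/(-78*I + 11*sqrt(6)) ≈ -0.011454 + 0.0039566*I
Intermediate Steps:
d(x, s) = s
m = I*sqrt(6) (m = sqrt(-6) = I*sqrt(6) ≈ 2.4495*I)
q = 20 - 11*I*sqrt(6) (q = -7 + (27 + (I*sqrt(6))*(-11)) = -7 + (27 - 11*I*sqrt(6)) = 20 - 11*I*sqrt(6) ≈ 20.0 - 26.944*I)
1/(q + d(H, -98)) = 1/((20 - 11*I*sqrt(6)) - 98) = 1/(-78 - 11*I*sqrt(6))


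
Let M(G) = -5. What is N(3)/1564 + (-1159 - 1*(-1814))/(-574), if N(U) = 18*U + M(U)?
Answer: -498147/448868 ≈ -1.1098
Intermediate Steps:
N(U) = -5 + 18*U (N(U) = 18*U - 5 = -5 + 18*U)
N(3)/1564 + (-1159 - 1*(-1814))/(-574) = (-5 + 18*3)/1564 + (-1159 - 1*(-1814))/(-574) = (-5 + 54)*(1/1564) + (-1159 + 1814)*(-1/574) = 49*(1/1564) + 655*(-1/574) = 49/1564 - 655/574 = -498147/448868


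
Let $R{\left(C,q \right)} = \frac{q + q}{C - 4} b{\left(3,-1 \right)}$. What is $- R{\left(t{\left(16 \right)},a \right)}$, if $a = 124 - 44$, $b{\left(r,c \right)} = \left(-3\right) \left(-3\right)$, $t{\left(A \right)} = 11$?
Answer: $- \frac{1440}{7} \approx -205.71$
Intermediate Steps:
$b{\left(r,c \right)} = 9$
$a = 80$ ($a = 124 - 44 = 80$)
$R{\left(C,q \right)} = \frac{18 q}{-4 + C}$ ($R{\left(C,q \right)} = \frac{q + q}{C - 4} \cdot 9 = \frac{2 q}{-4 + C} 9 = \frac{18 q}{-4 + C}$)
$- R{\left(t{\left(16 \right)},a \right)} = - \frac{18 \cdot 80}{-4 + 11} = - \frac{18 \cdot 80}{7} = \left(-1\right) \frac{1440}{7} = - \frac{1440}{7}$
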